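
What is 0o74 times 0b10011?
Convert 0o74 (octal) → 7×8 + 4 = 60 (decimal)
Convert 0b10011 (binary) → 16 + 2 + 1 = 19 (decimal)
Compute 60 × 19 = 1140
1140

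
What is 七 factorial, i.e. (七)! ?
Convert 七 (Chinese numeral) → 7 (decimal)
Compute 7! = 5040
5040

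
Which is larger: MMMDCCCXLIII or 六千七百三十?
Convert MMMDCCCXLIII (Roman numeral) → 1000 + 1000 + 1000 + 500 + 100 + 100 + 100 + 40 + 1 + 1 + 1 = 3843 (decimal)
Convert 六千七百三十 (Chinese numeral) → 6×1000 + 7×100 + 3×10 = 6730 (decimal)
Compare 3843 vs 6730: larger = 6730
6730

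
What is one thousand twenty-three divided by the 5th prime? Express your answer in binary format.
Convert one thousand twenty-three (English words) → 1×1000 + 23 = 1023 (decimal)
Convert the 5th prime (prime index) → 11 (decimal)
Compute 1023 ÷ 11 = 93
Convert 93 (decimal) → 93 = 64 + 16 + 8 + 4 + 1 → 0b1011101 (binary)
0b1011101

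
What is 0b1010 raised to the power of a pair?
Convert 0b1010 (binary) → 8 + 2 = 10 (decimal)
Convert a pair (colloquial) → 2 (decimal)
Compute 10 ^ 2 = 100
100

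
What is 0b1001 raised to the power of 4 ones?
Convert 0b1001 (binary) → 8 + 1 = 9 (decimal)
Convert 4 ones (place-value notation) → 4 (decimal)
Compute 9 ^ 4 = 6561
6561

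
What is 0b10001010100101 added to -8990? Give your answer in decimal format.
Convert 0b10001010100101 (binary) → 8192 + 512 + 128 + 32 + 4 + 1 = 8869 (decimal)
Compute 8869 + -8990 = -121
-121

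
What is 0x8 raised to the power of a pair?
Convert 0x8 (hexadecimal) → 8 (decimal)
Convert a pair (colloquial) → 2 (decimal)
Compute 8 ^ 2 = 64
64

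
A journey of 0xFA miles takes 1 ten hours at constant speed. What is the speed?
Convert 0xFA (hexadecimal) → 15×16 + 10 = 250 (decimal)
Convert 1 ten (place-value notation) → 1×10 = 10 (decimal)
Compute 250 ÷ 10 = 25
25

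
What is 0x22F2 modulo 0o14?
Convert 0x22F2 (hexadecimal) → 2×4096 + 2×256 + 15×16 + 2 = 8946 (decimal)
Convert 0o14 (octal) → 1×8 + 4 = 12 (decimal)
Compute 8946 mod 12 = 6
6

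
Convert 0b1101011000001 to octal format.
Convert 0b1101011000001 (binary) → 4096 + 2048 + 512 + 128 + 64 + 1 = 6849 (decimal)
Convert 6849 (decimal) → 6849 = 1×4096 + 5×512 + 3×64 + 1 → 0o15301 (octal)
0o15301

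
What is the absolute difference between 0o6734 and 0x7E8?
Convert 0o6734 (octal) → 6×512 + 7×64 + 3×8 + 4 = 3548 (decimal)
Convert 0x7E8 (hexadecimal) → 7×256 + 14×16 + 8 = 2024 (decimal)
Compute |3548 - 2024| = 1524
1524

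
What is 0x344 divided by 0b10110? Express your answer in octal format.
Convert 0x344 (hexadecimal) → 3×256 + 4×16 + 4 = 836 (decimal)
Convert 0b10110 (binary) → 16 + 4 + 2 = 22 (decimal)
Compute 836 ÷ 22 = 38
Convert 38 (decimal) → 38 = 4×8 + 6 → 0o46 (octal)
0o46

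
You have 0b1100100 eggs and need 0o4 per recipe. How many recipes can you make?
Convert 0b1100100 (binary) → 64 + 32 + 4 = 100 (decimal)
Convert 0o4 (octal) → 4 (decimal)
Compute 100 ÷ 4 = 25
25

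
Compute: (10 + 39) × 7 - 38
Parentheses first: 10 + 39 = 49
Multiply: 49 × 7 = 343
Subtract: 343 - 38 = 305
305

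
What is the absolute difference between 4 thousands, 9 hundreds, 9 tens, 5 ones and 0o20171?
Convert 4 thousands, 9 hundreds, 9 tens, 5 ones (place-value notation) → 4×1000 + 9×100 + 9×10 + 5 = 4995 (decimal)
Convert 0o20171 (octal) → 2×4096 + 1×64 + 7×8 + 1 = 8313 (decimal)
Compute |4995 - 8313| = 3318
3318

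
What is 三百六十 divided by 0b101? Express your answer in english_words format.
Convert 三百六十 (Chinese numeral) → 3×100 + 6×10 = 360 (decimal)
Convert 0b101 (binary) → 4 + 1 = 5 (decimal)
Compute 360 ÷ 5 = 72
Convert 72 (decimal) → seventy-two (English words)
seventy-two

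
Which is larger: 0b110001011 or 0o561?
Convert 0b110001011 (binary) → 256 + 128 + 8 + 2 + 1 = 395 (decimal)
Convert 0o561 (octal) → 5×64 + 6×8 + 1 = 369 (decimal)
Compare 395 vs 369: larger = 395
395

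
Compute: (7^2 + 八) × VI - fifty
Convert 7^2 (power) → 49 (decimal)
Convert 八 (Chinese numeral) → 8 (decimal)
Convert VI (Roman numeral) → 5 + 1 = 6 (decimal)
Convert fifty (English words) → 50 (decimal)
Expression in decimal: (49 + 8) × 6 - 50
Parentheses first: 49 + 8 = 57
Multiply: 57 × 6 = 342
Subtract: 342 - 50 = 292
292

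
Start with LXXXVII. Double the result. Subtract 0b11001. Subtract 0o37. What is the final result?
Convert LXXXVII (Roman numeral) → 50 + 10 + 10 + 10 + 5 + 1 + 1 = 87 (decimal)
Start: 87
87 × 2 = 174
Convert 0b11001 (binary) → 16 + 8 + 1 = 25 (decimal)
174 - 25 = 149
Convert 0o37 (octal) → 3×8 + 7 = 31 (decimal)
149 - 31 = 118
118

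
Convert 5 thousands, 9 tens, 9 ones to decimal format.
Convert 5 thousands, 9 tens, 9 ones (place-value notation) → 5×1000 + 9×10 + 9 = 5099 (decimal)
5099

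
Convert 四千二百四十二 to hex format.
Convert 四千二百四十二 (Chinese numeral) → 4×1000 + 2×100 + 4×10 + 2 = 4242 (decimal)
Convert 4242 (decimal) → 4242 = 1×4096 + 9×16 + 2 → 0x1092 (hexadecimal)
0x1092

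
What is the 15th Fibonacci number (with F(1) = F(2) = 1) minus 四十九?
The 15th Fibonacci number (with F(1) = F(2) = 1): 1, 1, 2, 3, 5, 8, 13, 21, 34, 55, 89, 144, 233, 377, 610 → 610
Convert 四十九 (Chinese numeral) → 4×10 + 9 = 49 (decimal)
Compute 610 - 49 = 561
561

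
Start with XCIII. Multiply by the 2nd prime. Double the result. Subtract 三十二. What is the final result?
Convert XCIII (Roman numeral) → 90 + 1 + 1 + 1 = 93 (decimal)
Start: 93
Convert the 2nd prime (prime index) → 3 (decimal)
93 × 3 = 279
279 × 2 = 558
Convert 三十二 (Chinese numeral) → 3×10 + 2 = 32 (decimal)
558 - 32 = 526
526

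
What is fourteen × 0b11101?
Convert fourteen (English words) → 14 (decimal)
Convert 0b11101 (binary) → 16 + 8 + 4 + 1 = 29 (decimal)
Compute 14 × 29 = 406
406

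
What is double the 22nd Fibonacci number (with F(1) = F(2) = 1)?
The 22nd Fibonacci number (with F(1) = F(2) = 1) = 17711
Compute 17711 × 2 = 35422
35422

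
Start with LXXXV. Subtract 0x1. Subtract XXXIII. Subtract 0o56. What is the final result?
Convert LXXXV (Roman numeral) → 50 + 10 + 10 + 10 + 5 = 85 (decimal)
Start: 85
Convert 0x1 (hexadecimal) → 1 (decimal)
85 - 1 = 84
Convert XXXIII (Roman numeral) → 10 + 10 + 10 + 1 + 1 + 1 = 33 (decimal)
84 - 33 = 51
Convert 0o56 (octal) → 5×8 + 6 = 46 (decimal)
51 - 46 = 5
5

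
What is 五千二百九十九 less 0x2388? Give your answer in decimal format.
Convert 五千二百九十九 (Chinese numeral) → 5×1000 + 2×100 + 9×10 + 9 = 5299 (decimal)
Convert 0x2388 (hexadecimal) → 2×4096 + 3×256 + 8×16 + 8 = 9096 (decimal)
Compute 5299 - 9096 = -3797
-3797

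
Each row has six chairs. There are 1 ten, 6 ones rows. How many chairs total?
Convert six (English words) → 6 (decimal)
Convert 1 ten, 6 ones (place-value notation) → 1×10 + 6 = 16 (decimal)
Compute 6 × 16 = 96
96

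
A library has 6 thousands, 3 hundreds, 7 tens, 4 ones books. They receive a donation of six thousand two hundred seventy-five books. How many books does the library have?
Convert 6 thousands, 3 hundreds, 7 tens, 4 ones (place-value notation) → 6×1000 + 3×100 + 7×10 + 4 = 6374 (decimal)
Convert six thousand two hundred seventy-five (English words) → 6×1000 + 2×100 + 75 = 6275 (decimal)
Compute 6374 + 6275 = 12649
12649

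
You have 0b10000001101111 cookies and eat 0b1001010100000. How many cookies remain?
Convert 0b10000001101111 (binary) → 8192 + 64 + 32 + 8 + 4 + 2 + 1 = 8303 (decimal)
Convert 0b1001010100000 (binary) → 4096 + 512 + 128 + 32 = 4768 (decimal)
Compute 8303 - 4768 = 3535
3535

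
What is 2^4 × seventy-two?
Convert 2^4 (power) → 16 (decimal)
Convert seventy-two (English words) → 72 (decimal)
Compute 16 × 72 = 1152
1152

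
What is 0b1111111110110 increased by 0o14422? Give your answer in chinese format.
Convert 0b1111111110110 (binary) → 4096 + 2048 + 1024 + 512 + 256 + 128 + 64 + 32 + 16 + 4 + 2 = 8182 (decimal)
Convert 0o14422 (octal) → 1×4096 + 4×512 + 4×64 + 2×8 + 2 = 6418 (decimal)
Compute 8182 + 6418 = 14600
Convert 14600 (decimal) → 14600 = 1×10000 + 4×1000 + 6×100 → 一万四千六百 (Chinese numeral)
一万四千六百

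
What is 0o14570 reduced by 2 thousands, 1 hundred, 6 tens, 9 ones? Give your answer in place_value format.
Convert 0o14570 (octal) → 1×4096 + 4×512 + 5×64 + 7×8 = 6520 (decimal)
Convert 2 thousands, 1 hundred, 6 tens, 9 ones (place-value notation) → 2×1000 + 1×100 + 6×10 + 9 = 2169 (decimal)
Compute 6520 - 2169 = 4351
Convert 4351 (decimal) → 4351 = 4×1000 + 3×100 + 5×10 + 1 → 4 thousands, 3 hundreds, 5 tens, 1 one (place-value notation)
4 thousands, 3 hundreds, 5 tens, 1 one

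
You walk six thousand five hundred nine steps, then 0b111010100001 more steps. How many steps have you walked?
Convert six thousand five hundred nine (English words) → 6×1000 + 5×100 + 9 = 6509 (decimal)
Convert 0b111010100001 (binary) → 2048 + 1024 + 512 + 128 + 32 + 1 = 3745 (decimal)
Compute 6509 + 3745 = 10254
10254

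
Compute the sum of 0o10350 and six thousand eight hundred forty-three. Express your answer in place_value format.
Convert 0o10350 (octal) → 1×4096 + 3×64 + 5×8 = 4328 (decimal)
Convert six thousand eight hundred forty-three (English words) → 6×1000 + 8×100 + 43 = 6843 (decimal)
Compute 4328 + 6843 = 11171
Convert 11171 (decimal) → 11171 = 11×1000 + 1×100 + 7×10 + 1 → 11 thousands, 1 hundred, 7 tens, 1 one (place-value notation)
11 thousands, 1 hundred, 7 tens, 1 one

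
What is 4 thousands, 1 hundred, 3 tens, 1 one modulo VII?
Convert 4 thousands, 1 hundred, 3 tens, 1 one (place-value notation) → 4×1000 + 1×100 + 3×10 + 1 = 4131 (decimal)
Convert VII (Roman numeral) → 5 + 1 + 1 = 7 (decimal)
Compute 4131 mod 7 = 1
1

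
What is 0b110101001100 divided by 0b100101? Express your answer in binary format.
Convert 0b110101001100 (binary) → 2048 + 1024 + 256 + 64 + 8 + 4 = 3404 (decimal)
Convert 0b100101 (binary) → 32 + 4 + 1 = 37 (decimal)
Compute 3404 ÷ 37 = 92
Convert 92 (decimal) → 92 = 64 + 16 + 8 + 4 → 0b1011100 (binary)
0b1011100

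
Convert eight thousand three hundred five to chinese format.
Convert eight thousand three hundred five (English words) → 8×1000 + 3×100 + 5 = 8305 (decimal)
Convert 8305 (decimal) → 8305 = 8×1000 + 3×100 + 5 → 八千三百零五 (Chinese numeral)
八千三百零五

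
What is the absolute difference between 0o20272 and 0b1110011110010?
Convert 0o20272 (octal) → 2×4096 + 2×64 + 7×8 + 2 = 8378 (decimal)
Convert 0b1110011110010 (binary) → 4096 + 2048 + 1024 + 128 + 64 + 32 + 16 + 2 = 7410 (decimal)
Compute |8378 - 7410| = 968
968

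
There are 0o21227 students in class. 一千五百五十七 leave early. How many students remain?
Convert 0o21227 (octal) → 2×4096 + 1×512 + 2×64 + 2×8 + 7 = 8855 (decimal)
Convert 一千五百五十七 (Chinese numeral) → 1×1000 + 5×100 + 5×10 + 7 = 1557 (decimal)
Compute 8855 - 1557 = 7298
7298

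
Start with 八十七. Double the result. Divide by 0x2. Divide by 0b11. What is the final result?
Convert 八十七 (Chinese numeral) → 8×10 + 7 = 87 (decimal)
Start: 87
87 × 2 = 174
Convert 0x2 (hexadecimal) → 2 (decimal)
174 ÷ 2 = 87
Convert 0b11 (binary) → 2 + 1 = 3 (decimal)
87 ÷ 3 = 29
29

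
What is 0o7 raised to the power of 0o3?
Convert 0o7 (octal) → 7 (decimal)
Convert 0o3 (octal) → 3 (decimal)
Compute 7 ^ 3 = 343
343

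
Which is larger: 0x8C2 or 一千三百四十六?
Convert 0x8C2 (hexadecimal) → 8×256 + 12×16 + 2 = 2242 (decimal)
Convert 一千三百四十六 (Chinese numeral) → 1×1000 + 3×100 + 4×10 + 6 = 1346 (decimal)
Compare 2242 vs 1346: larger = 2242
2242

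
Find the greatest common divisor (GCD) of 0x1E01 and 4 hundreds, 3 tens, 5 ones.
Convert 0x1E01 (hexadecimal) → 1×4096 + 14×256 + 1 = 7681 (decimal)
Convert 4 hundreds, 3 tens, 5 ones (place-value notation) → 4×100 + 3×10 + 5 = 435 (decimal)
Compute gcd(7681, 435) = 1
1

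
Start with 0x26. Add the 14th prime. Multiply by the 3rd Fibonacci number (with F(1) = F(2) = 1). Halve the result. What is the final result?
Convert 0x26 (hexadecimal) → 2×16 + 6 = 38 (decimal)
Start: 38
Convert the 14th prime (prime index) → 43 (decimal)
38 + 43 = 81
Convert the 3rd Fibonacci number (with F(1) = F(2) = 1) (Fibonacci index) → 1, 1, 2 → 2 (decimal)
81 × 2 = 162
162 ÷ 2 = 81
81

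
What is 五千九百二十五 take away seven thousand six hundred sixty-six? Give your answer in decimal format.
Convert 五千九百二十五 (Chinese numeral) → 5×1000 + 9×100 + 2×10 + 5 = 5925 (decimal)
Convert seven thousand six hundred sixty-six (English words) → 7×1000 + 6×100 + 66 = 7666 (decimal)
Compute 5925 - 7666 = -1741
-1741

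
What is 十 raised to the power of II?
Convert 十 (Chinese numeral) → 1×10 = 10 (decimal)
Convert II (Roman numeral) → 1 + 1 = 2 (decimal)
Compute 10 ^ 2 = 100
100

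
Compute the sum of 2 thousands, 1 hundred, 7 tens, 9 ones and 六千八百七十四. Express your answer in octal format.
Convert 2 thousands, 1 hundred, 7 tens, 9 ones (place-value notation) → 2×1000 + 1×100 + 7×10 + 9 = 2179 (decimal)
Convert 六千八百七十四 (Chinese numeral) → 6×1000 + 8×100 + 7×10 + 4 = 6874 (decimal)
Compute 2179 + 6874 = 9053
Convert 9053 (decimal) → 9053 = 2×4096 + 1×512 + 5×64 + 3×8 + 5 → 0o21535 (octal)
0o21535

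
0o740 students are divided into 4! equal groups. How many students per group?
Convert 0o740 (octal) → 7×64 + 4×8 = 480 (decimal)
Convert 4! (factorial) → 24 (decimal)
Compute 480 ÷ 24 = 20
20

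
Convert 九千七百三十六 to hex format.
Convert 九千七百三十六 (Chinese numeral) → 9×1000 + 7×100 + 3×10 + 6 = 9736 (decimal)
Convert 9736 (decimal) → 9736 = 2×4096 + 6×256 + 8 → 0x2608 (hexadecimal)
0x2608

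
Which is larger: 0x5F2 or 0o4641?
Convert 0x5F2 (hexadecimal) → 5×256 + 15×16 + 2 = 1522 (decimal)
Convert 0o4641 (octal) → 4×512 + 6×64 + 4×8 + 1 = 2465 (decimal)
Compare 1522 vs 2465: larger = 2465
2465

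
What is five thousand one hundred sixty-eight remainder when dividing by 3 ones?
Convert five thousand one hundred sixty-eight (English words) → 5×1000 + 1×100 + 68 = 5168 (decimal)
Convert 3 ones (place-value notation) → 3 (decimal)
Compute 5168 mod 3 = 2
2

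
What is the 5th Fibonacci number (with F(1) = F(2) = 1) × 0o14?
Convert the 5th Fibonacci number (with F(1) = F(2) = 1) (Fibonacci index) → 1, 1, 2, 3, 5 → 5 (decimal)
Convert 0o14 (octal) → 1×8 + 4 = 12 (decimal)
Compute 5 × 12 = 60
60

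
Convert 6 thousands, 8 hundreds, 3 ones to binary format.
Convert 6 thousands, 8 hundreds, 3 ones (place-value notation) → 6×1000 + 8×100 + 3 = 6803 (decimal)
Convert 6803 (decimal) → 6803 = 4096 + 2048 + 512 + 128 + 16 + 2 + 1 → 0b1101010010011 (binary)
0b1101010010011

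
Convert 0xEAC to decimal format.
Convert 0xEAC (hexadecimal) → 14×256 + 10×16 + 12 = 3756 (decimal)
3756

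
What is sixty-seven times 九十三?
Convert sixty-seven (English words) → 67 (decimal)
Convert 九十三 (Chinese numeral) → 9×10 + 3 = 93 (decimal)
Compute 67 × 93 = 6231
6231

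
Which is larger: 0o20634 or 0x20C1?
Convert 0o20634 (octal) → 2×4096 + 6×64 + 3×8 + 4 = 8604 (decimal)
Convert 0x20C1 (hexadecimal) → 2×4096 + 12×16 + 1 = 8385 (decimal)
Compare 8604 vs 8385: larger = 8604
8604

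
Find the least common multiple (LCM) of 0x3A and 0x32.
Convert 0x3A (hexadecimal) → 3×16 + 10 = 58 (decimal)
Convert 0x32 (hexadecimal) → 3×16 + 2 = 50 (decimal)
Compute lcm(58, 50) = 1450
1450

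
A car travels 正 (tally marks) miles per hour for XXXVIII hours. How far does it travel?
Convert 正 (tally marks) → 5 (decimal)
Convert XXXVIII (Roman numeral) → 10 + 10 + 10 + 5 + 1 + 1 + 1 = 38 (decimal)
Compute 5 × 38 = 190
190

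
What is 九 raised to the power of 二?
Convert 九 (Chinese numeral) → 9 (decimal)
Convert 二 (Chinese numeral) → 2 (decimal)
Compute 9 ^ 2 = 81
81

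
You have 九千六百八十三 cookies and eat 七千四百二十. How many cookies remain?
Convert 九千六百八十三 (Chinese numeral) → 9×1000 + 6×100 + 8×10 + 3 = 9683 (decimal)
Convert 七千四百二十 (Chinese numeral) → 7×1000 + 4×100 + 2×10 = 7420 (decimal)
Compute 9683 - 7420 = 2263
2263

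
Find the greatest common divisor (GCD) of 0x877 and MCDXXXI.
Convert 0x877 (hexadecimal) → 8×256 + 7×16 + 7 = 2167 (decimal)
Convert MCDXXXI (Roman numeral) → 1000 + 400 + 10 + 10 + 10 + 1 = 1431 (decimal)
Compute gcd(2167, 1431) = 1
1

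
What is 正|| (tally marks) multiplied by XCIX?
Convert 正|| (tally marks) → 5 + 2 = 7 (decimal)
Convert XCIX (Roman numeral) → 90 + 9 = 99 (decimal)
Compute 7 × 99 = 693
693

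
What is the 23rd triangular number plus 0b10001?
The 23rd triangular number = 23×24/2 = 276
Convert 0b10001 (binary) → 16 + 1 = 17 (decimal)
Compute 276 + 17 = 293
293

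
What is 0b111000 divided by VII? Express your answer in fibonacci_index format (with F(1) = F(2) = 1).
Convert 0b111000 (binary) → 32 + 16 + 8 = 56 (decimal)
Convert VII (Roman numeral) → 5 + 1 + 1 = 7 (decimal)
Compute 56 ÷ 7 = 8
Convert 8 (decimal) → 1, 1, 2, 3, 5, 8 → the 6th Fibonacci number (Fibonacci index)
the 6th Fibonacci number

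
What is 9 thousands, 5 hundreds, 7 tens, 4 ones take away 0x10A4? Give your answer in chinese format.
Convert 9 thousands, 5 hundreds, 7 tens, 4 ones (place-value notation) → 9×1000 + 5×100 + 7×10 + 4 = 9574 (decimal)
Convert 0x10A4 (hexadecimal) → 1×4096 + 10×16 + 4 = 4260 (decimal)
Compute 9574 - 4260 = 5314
Convert 5314 (decimal) → 5314 = 5×1000 + 3×100 + 1×10 + 4 → 五千三百一十四 (Chinese numeral)
五千三百一十四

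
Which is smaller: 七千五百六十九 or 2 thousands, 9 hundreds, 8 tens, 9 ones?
Convert 七千五百六十九 (Chinese numeral) → 7×1000 + 5×100 + 6×10 + 9 = 7569 (decimal)
Convert 2 thousands, 9 hundreds, 8 tens, 9 ones (place-value notation) → 2×1000 + 9×100 + 8×10 + 9 = 2989 (decimal)
Compare 7569 vs 2989: smaller = 2989
2989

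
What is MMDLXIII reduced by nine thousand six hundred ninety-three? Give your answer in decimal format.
Convert MMDLXIII (Roman numeral) → 1000 + 1000 + 500 + 50 + 10 + 1 + 1 + 1 = 2563 (decimal)
Convert nine thousand six hundred ninety-three (English words) → 9×1000 + 6×100 + 93 = 9693 (decimal)
Compute 2563 - 9693 = -7130
-7130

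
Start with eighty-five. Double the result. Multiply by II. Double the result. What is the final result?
Convert eighty-five (English words) → 85 (decimal)
Start: 85
85 × 2 = 170
Convert II (Roman numeral) → 1 + 1 = 2 (decimal)
170 × 2 = 340
340 × 2 = 680
680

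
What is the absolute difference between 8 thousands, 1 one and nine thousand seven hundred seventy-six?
Convert 8 thousands, 1 one (place-value notation) → 8×1000 + 1 = 8001 (decimal)
Convert nine thousand seven hundred seventy-six (English words) → 9×1000 + 7×100 + 76 = 9776 (decimal)
Compute |8001 - 9776| = 1775
1775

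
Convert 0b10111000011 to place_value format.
Convert 0b10111000011 (binary) → 1024 + 256 + 128 + 64 + 2 + 1 = 1475 (decimal)
Convert 1475 (decimal) → 1475 = 1×1000 + 4×100 + 7×10 + 5 → 1 thousand, 4 hundreds, 7 tens, 5 ones (place-value notation)
1 thousand, 4 hundreds, 7 tens, 5 ones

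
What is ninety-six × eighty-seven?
Convert ninety-six (English words) → 96 (decimal)
Convert eighty-seven (English words) → 87 (decimal)
Compute 96 × 87 = 8352
8352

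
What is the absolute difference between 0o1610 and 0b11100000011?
Convert 0o1610 (octal) → 1×512 + 6×64 + 1×8 = 904 (decimal)
Convert 0b11100000011 (binary) → 1024 + 512 + 256 + 2 + 1 = 1795 (decimal)
Compute |904 - 1795| = 891
891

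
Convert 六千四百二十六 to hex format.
Convert 六千四百二十六 (Chinese numeral) → 6×1000 + 4×100 + 2×10 + 6 = 6426 (decimal)
Convert 6426 (decimal) → 6426 = 1×4096 + 9×256 + 1×16 + 10 → 0x191A (hexadecimal)
0x191A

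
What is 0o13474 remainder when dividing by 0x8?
Convert 0o13474 (octal) → 1×4096 + 3×512 + 4×64 + 7×8 + 4 = 5948 (decimal)
Convert 0x8 (hexadecimal) → 8 (decimal)
Compute 5948 mod 8 = 4
4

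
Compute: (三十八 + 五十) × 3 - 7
Convert 三十八 (Chinese numeral) → 3×10 + 8 = 38 (decimal)
Convert 五十 (Chinese numeral) → 5×10 = 50 (decimal)
Expression in decimal: (38 + 50) × 3 - 7
Parentheses first: 38 + 50 = 88
Multiply: 88 × 3 = 264
Subtract: 264 - 7 = 257
257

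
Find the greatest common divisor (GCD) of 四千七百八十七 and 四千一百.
Convert 四千七百八十七 (Chinese numeral) → 4×1000 + 7×100 + 8×10 + 7 = 4787 (decimal)
Convert 四千一百 (Chinese numeral) → 4×1000 + 1×100 = 4100 (decimal)
Compute gcd(4787, 4100) = 1
1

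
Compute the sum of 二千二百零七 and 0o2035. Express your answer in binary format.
Convert 二千二百零七 (Chinese numeral) → 2×1000 + 2×100 + 7 = 2207 (decimal)
Convert 0o2035 (octal) → 2×512 + 3×8 + 5 = 1053 (decimal)
Compute 2207 + 1053 = 3260
Convert 3260 (decimal) → 3260 = 2048 + 1024 + 128 + 32 + 16 + 8 + 4 → 0b110010111100 (binary)
0b110010111100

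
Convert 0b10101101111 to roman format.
Convert 0b10101101111 (binary) → 1024 + 256 + 64 + 32 + 8 + 4 + 2 + 1 = 1391 (decimal)
Convert 1391 (decimal) → 1391 = 1000 + 100 + 100 + 100 + 90 + 1 → MCCCXCI (Roman numeral)
MCCCXCI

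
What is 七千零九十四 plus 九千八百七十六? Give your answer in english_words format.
Convert 七千零九十四 (Chinese numeral) → 7×1000 + 9×10 + 4 = 7094 (decimal)
Convert 九千八百七十六 (Chinese numeral) → 9×1000 + 8×100 + 7×10 + 6 = 9876 (decimal)
Compute 7094 + 9876 = 16970
Convert 16970 (decimal) → 16970 = 16×1000 + 9×100 + 70 → sixteen thousand nine hundred seventy (English words)
sixteen thousand nine hundred seventy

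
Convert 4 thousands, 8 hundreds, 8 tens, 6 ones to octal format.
Convert 4 thousands, 8 hundreds, 8 tens, 6 ones (place-value notation) → 4×1000 + 8×100 + 8×10 + 6 = 4886 (decimal)
Convert 4886 (decimal) → 4886 = 1×4096 + 1×512 + 4×64 + 2×8 + 6 → 0o11426 (octal)
0o11426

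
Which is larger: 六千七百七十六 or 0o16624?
Convert 六千七百七十六 (Chinese numeral) → 6×1000 + 7×100 + 7×10 + 6 = 6776 (decimal)
Convert 0o16624 (octal) → 1×4096 + 6×512 + 6×64 + 2×8 + 4 = 7572 (decimal)
Compare 6776 vs 7572: larger = 7572
7572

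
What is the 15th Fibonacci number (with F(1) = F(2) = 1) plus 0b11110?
The 15th Fibonacci number (with F(1) = F(2) = 1): 1, 1, 2, 3, 5, 8, 13, 21, 34, 55, 89, 144, 233, 377, 610 → 610
Convert 0b11110 (binary) → 16 + 8 + 4 + 2 = 30 (decimal)
Compute 610 + 30 = 640
640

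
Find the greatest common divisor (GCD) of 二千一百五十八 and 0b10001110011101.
Convert 二千一百五十八 (Chinese numeral) → 2×1000 + 1×100 + 5×10 + 8 = 2158 (decimal)
Convert 0b10001110011101 (binary) → 8192 + 512 + 256 + 128 + 16 + 8 + 4 + 1 = 9117 (decimal)
Compute gcd(2158, 9117) = 1
1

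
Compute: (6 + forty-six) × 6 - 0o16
Convert forty-six (English words) → 46 (decimal)
Convert 0o16 (octal) → 1×8 + 6 = 14 (decimal)
Expression in decimal: (6 + 46) × 6 - 14
Parentheses first: 6 + 46 = 52
Multiply: 52 × 6 = 312
Subtract: 312 - 14 = 298
298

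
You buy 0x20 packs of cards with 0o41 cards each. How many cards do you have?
Convert 0o41 (octal) → 4×8 + 1 = 33 (decimal)
Convert 0x20 (hexadecimal) → 2×16 = 32 (decimal)
Compute 33 × 32 = 1056
1056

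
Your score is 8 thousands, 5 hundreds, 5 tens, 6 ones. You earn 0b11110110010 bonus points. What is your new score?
Convert 8 thousands, 5 hundreds, 5 tens, 6 ones (place-value notation) → 8×1000 + 5×100 + 5×10 + 6 = 8556 (decimal)
Convert 0b11110110010 (binary) → 1024 + 512 + 256 + 128 + 32 + 16 + 2 = 1970 (decimal)
Compute 8556 + 1970 = 10526
10526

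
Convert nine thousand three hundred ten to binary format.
Convert nine thousand three hundred ten (English words) → 9×1000 + 3×100 + 10 = 9310 (decimal)
Convert 9310 (decimal) → 9310 = 8192 + 1024 + 64 + 16 + 8 + 4 + 2 → 0b10010001011110 (binary)
0b10010001011110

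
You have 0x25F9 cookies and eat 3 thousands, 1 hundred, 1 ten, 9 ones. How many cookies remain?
Convert 0x25F9 (hexadecimal) → 2×4096 + 5×256 + 15×16 + 9 = 9721 (decimal)
Convert 3 thousands, 1 hundred, 1 ten, 9 ones (place-value notation) → 3×1000 + 1×100 + 1×10 + 9 = 3119 (decimal)
Compute 9721 - 3119 = 6602
6602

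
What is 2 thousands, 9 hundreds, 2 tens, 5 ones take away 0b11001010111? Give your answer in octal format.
Convert 2 thousands, 9 hundreds, 2 tens, 5 ones (place-value notation) → 2×1000 + 9×100 + 2×10 + 5 = 2925 (decimal)
Convert 0b11001010111 (binary) → 1024 + 512 + 64 + 16 + 4 + 2 + 1 = 1623 (decimal)
Compute 2925 - 1623 = 1302
Convert 1302 (decimal) → 1302 = 2×512 + 4×64 + 2×8 + 6 → 0o2426 (octal)
0o2426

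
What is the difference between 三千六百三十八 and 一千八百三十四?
Convert 三千六百三十八 (Chinese numeral) → 3×1000 + 6×100 + 3×10 + 8 = 3638 (decimal)
Convert 一千八百三十四 (Chinese numeral) → 1×1000 + 8×100 + 3×10 + 4 = 1834 (decimal)
Difference: |3638 - 1834| = 1804
1804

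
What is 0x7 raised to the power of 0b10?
Convert 0x7 (hexadecimal) → 7 (decimal)
Convert 0b10 (binary) → 2 (decimal)
Compute 7 ^ 2 = 49
49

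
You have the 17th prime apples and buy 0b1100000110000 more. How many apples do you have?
Convert the 17th prime (prime index) → 59 (decimal)
Convert 0b1100000110000 (binary) → 4096 + 2048 + 32 + 16 = 6192 (decimal)
Compute 59 + 6192 = 6251
6251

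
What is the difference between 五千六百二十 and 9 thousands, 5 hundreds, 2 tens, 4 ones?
Convert 五千六百二十 (Chinese numeral) → 5×1000 + 6×100 + 2×10 = 5620 (decimal)
Convert 9 thousands, 5 hundreds, 2 tens, 4 ones (place-value notation) → 9×1000 + 5×100 + 2×10 + 4 = 9524 (decimal)
Difference: |5620 - 9524| = 3904
3904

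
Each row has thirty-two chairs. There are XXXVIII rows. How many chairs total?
Convert thirty-two (English words) → 32 (decimal)
Convert XXXVIII (Roman numeral) → 10 + 10 + 10 + 5 + 1 + 1 + 1 = 38 (decimal)
Compute 32 × 38 = 1216
1216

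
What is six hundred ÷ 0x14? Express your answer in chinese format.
Convert six hundred (English words) → 6×100 = 600 (decimal)
Convert 0x14 (hexadecimal) → 1×16 + 4 = 20 (decimal)
Compute 600 ÷ 20 = 30
Convert 30 (decimal) → 30 = 3×10 → 三十 (Chinese numeral)
三十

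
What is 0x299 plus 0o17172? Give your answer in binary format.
Convert 0x299 (hexadecimal) → 2×256 + 9×16 + 9 = 665 (decimal)
Convert 0o17172 (octal) → 1×4096 + 7×512 + 1×64 + 7×8 + 2 = 7802 (decimal)
Compute 665 + 7802 = 8467
Convert 8467 (decimal) → 8467 = 8192 + 256 + 16 + 2 + 1 → 0b10000100010011 (binary)
0b10000100010011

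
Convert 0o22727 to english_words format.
Convert 0o22727 (octal) → 2×4096 + 2×512 + 7×64 + 2×8 + 7 = 9687 (decimal)
Convert 9687 (decimal) → 9687 = 9×1000 + 6×100 + 87 → nine thousand six hundred eighty-seven (English words)
nine thousand six hundred eighty-seven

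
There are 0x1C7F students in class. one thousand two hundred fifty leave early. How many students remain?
Convert 0x1C7F (hexadecimal) → 1×4096 + 12×256 + 7×16 + 15 = 7295 (decimal)
Convert one thousand two hundred fifty (English words) → 1×1000 + 2×100 + 50 = 1250 (decimal)
Compute 7295 - 1250 = 6045
6045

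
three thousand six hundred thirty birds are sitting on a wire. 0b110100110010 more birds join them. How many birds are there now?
Convert three thousand six hundred thirty (English words) → 3×1000 + 6×100 + 30 = 3630 (decimal)
Convert 0b110100110010 (binary) → 2048 + 1024 + 256 + 32 + 16 + 2 = 3378 (decimal)
Compute 3630 + 3378 = 7008
7008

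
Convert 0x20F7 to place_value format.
Convert 0x20F7 (hexadecimal) → 2×4096 + 15×16 + 7 = 8439 (decimal)
Convert 8439 (decimal) → 8439 = 8×1000 + 4×100 + 3×10 + 9 → 8 thousands, 4 hundreds, 3 tens, 9 ones (place-value notation)
8 thousands, 4 hundreds, 3 tens, 9 ones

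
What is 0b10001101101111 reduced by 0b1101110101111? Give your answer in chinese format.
Convert 0b10001101101111 (binary) → 8192 + 512 + 256 + 64 + 32 + 8 + 4 + 2 + 1 = 9071 (decimal)
Convert 0b1101110101111 (binary) → 4096 + 2048 + 512 + 256 + 128 + 32 + 8 + 4 + 2 + 1 = 7087 (decimal)
Compute 9071 - 7087 = 1984
Convert 1984 (decimal) → 1984 = 1×1000 + 9×100 + 8×10 + 4 → 一千九百八十四 (Chinese numeral)
一千九百八十四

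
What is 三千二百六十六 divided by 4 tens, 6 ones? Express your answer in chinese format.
Convert 三千二百六十六 (Chinese numeral) → 3×1000 + 2×100 + 6×10 + 6 = 3266 (decimal)
Convert 4 tens, 6 ones (place-value notation) → 4×10 + 6 = 46 (decimal)
Compute 3266 ÷ 46 = 71
Convert 71 (decimal) → 71 = 7×10 + 1 → 七十一 (Chinese numeral)
七十一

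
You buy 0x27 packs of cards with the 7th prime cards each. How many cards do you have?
Convert the 7th prime (prime index) → 17 (decimal)
Convert 0x27 (hexadecimal) → 2×16 + 7 = 39 (decimal)
Compute 17 × 39 = 663
663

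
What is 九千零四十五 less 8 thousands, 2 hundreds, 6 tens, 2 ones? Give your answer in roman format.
Convert 九千零四十五 (Chinese numeral) → 9×1000 + 4×10 + 5 = 9045 (decimal)
Convert 8 thousands, 2 hundreds, 6 tens, 2 ones (place-value notation) → 8×1000 + 2×100 + 6×10 + 2 = 8262 (decimal)
Compute 9045 - 8262 = 783
Convert 783 (decimal) → 783 = 500 + 100 + 100 + 50 + 10 + 10 + 10 + 1 + 1 + 1 → DCCLXXXIII (Roman numeral)
DCCLXXXIII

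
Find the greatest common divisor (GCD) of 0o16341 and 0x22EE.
Convert 0o16341 (octal) → 1×4096 + 6×512 + 3×64 + 4×8 + 1 = 7393 (decimal)
Convert 0x22EE (hexadecimal) → 2×4096 + 2×256 + 14×16 + 14 = 8942 (decimal)
Compute gcd(7393, 8942) = 1
1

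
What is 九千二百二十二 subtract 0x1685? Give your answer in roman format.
Convert 九千二百二十二 (Chinese numeral) → 9×1000 + 2×100 + 2×10 + 2 = 9222 (decimal)
Convert 0x1685 (hexadecimal) → 1×4096 + 6×256 + 8×16 + 5 = 5765 (decimal)
Compute 9222 - 5765 = 3457
Convert 3457 (decimal) → 3457 = 1000 + 1000 + 1000 + 400 + 50 + 5 + 1 + 1 → MMMCDLVII (Roman numeral)
MMMCDLVII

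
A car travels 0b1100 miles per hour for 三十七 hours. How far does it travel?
Convert 0b1100 (binary) → 8 + 4 = 12 (decimal)
Convert 三十七 (Chinese numeral) → 3×10 + 7 = 37 (decimal)
Compute 12 × 37 = 444
444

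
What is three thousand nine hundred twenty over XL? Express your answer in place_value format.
Convert three thousand nine hundred twenty (English words) → 3×1000 + 9×100 + 20 = 3920 (decimal)
Convert XL (Roman numeral) → 40 (decimal)
Compute 3920 ÷ 40 = 98
Convert 98 (decimal) → 98 = 9×10 + 8 → 9 tens, 8 ones (place-value notation)
9 tens, 8 ones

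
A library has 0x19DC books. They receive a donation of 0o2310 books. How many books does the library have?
Convert 0x19DC (hexadecimal) → 1×4096 + 9×256 + 13×16 + 12 = 6620 (decimal)
Convert 0o2310 (octal) → 2×512 + 3×64 + 1×8 = 1224 (decimal)
Compute 6620 + 1224 = 7844
7844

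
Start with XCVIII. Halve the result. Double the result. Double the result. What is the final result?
Convert XCVIII (Roman numeral) → 90 + 5 + 1 + 1 + 1 = 98 (decimal)
Start: 98
98 ÷ 2 = 49
49 × 2 = 98
98 × 2 = 196
196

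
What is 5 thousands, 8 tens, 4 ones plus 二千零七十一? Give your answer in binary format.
Convert 5 thousands, 8 tens, 4 ones (place-value notation) → 5×1000 + 8×10 + 4 = 5084 (decimal)
Convert 二千零七十一 (Chinese numeral) → 2×1000 + 7×10 + 1 = 2071 (decimal)
Compute 5084 + 2071 = 7155
Convert 7155 (decimal) → 7155 = 4096 + 2048 + 512 + 256 + 128 + 64 + 32 + 16 + 2 + 1 → 0b1101111110011 (binary)
0b1101111110011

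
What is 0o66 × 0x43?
Convert 0o66 (octal) → 6×8 + 6 = 54 (decimal)
Convert 0x43 (hexadecimal) → 4×16 + 3 = 67 (decimal)
Compute 54 × 67 = 3618
3618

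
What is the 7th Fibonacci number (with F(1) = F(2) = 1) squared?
The 7th Fibonacci number (with F(1) = F(2) = 1): 1, 1, 2, 3, 5, 8, 13 → 13
Compute 13² = 13 × 13 = 169
169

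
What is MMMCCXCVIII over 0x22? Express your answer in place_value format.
Convert MMMCCXCVIII (Roman numeral) → 1000 + 1000 + 1000 + 100 + 100 + 90 + 5 + 1 + 1 + 1 = 3298 (decimal)
Convert 0x22 (hexadecimal) → 2×16 + 2 = 34 (decimal)
Compute 3298 ÷ 34 = 97
Convert 97 (decimal) → 97 = 9×10 + 7 → 9 tens, 7 ones (place-value notation)
9 tens, 7 ones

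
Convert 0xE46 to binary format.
Convert 0xE46 (hexadecimal) → 14×256 + 4×16 + 6 = 3654 (decimal)
Convert 3654 (decimal) → 3654 = 2048 + 1024 + 512 + 64 + 4 + 2 → 0b111001000110 (binary)
0b111001000110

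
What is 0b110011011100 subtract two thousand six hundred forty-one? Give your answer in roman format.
Convert 0b110011011100 (binary) → 2048 + 1024 + 128 + 64 + 16 + 8 + 4 = 3292 (decimal)
Convert two thousand six hundred forty-one (English words) → 2×1000 + 6×100 + 41 = 2641 (decimal)
Compute 3292 - 2641 = 651
Convert 651 (decimal) → 651 = 500 + 100 + 50 + 1 → DCLI (Roman numeral)
DCLI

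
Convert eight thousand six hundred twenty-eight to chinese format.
Convert eight thousand six hundred twenty-eight (English words) → 8×1000 + 6×100 + 28 = 8628 (decimal)
Convert 8628 (decimal) → 8628 = 8×1000 + 6×100 + 2×10 + 8 → 八千六百二十八 (Chinese numeral)
八千六百二十八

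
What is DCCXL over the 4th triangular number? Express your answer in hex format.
Convert DCCXL (Roman numeral) → 500 + 100 + 100 + 40 = 740 (decimal)
Convert the 4th triangular number (triangular index) → 4×5/2 = 10 (decimal)
Compute 740 ÷ 10 = 74
Convert 74 (decimal) → 74 = 4×16 + 10 → 0x4A (hexadecimal)
0x4A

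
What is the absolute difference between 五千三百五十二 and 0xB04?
Convert 五千三百五十二 (Chinese numeral) → 5×1000 + 3×100 + 5×10 + 2 = 5352 (decimal)
Convert 0xB04 (hexadecimal) → 11×256 + 4 = 2820 (decimal)
Compute |5352 - 2820| = 2532
2532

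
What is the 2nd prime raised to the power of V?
Convert the 2nd prime (prime index) → 3 (decimal)
Convert V (Roman numeral) → 5 (decimal)
Compute 3 ^ 5 = 243
243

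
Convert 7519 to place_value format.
Convert 7519 (decimal) → 7519 = 7×1000 + 5×100 + 1×10 + 9 → 7 thousands, 5 hundreds, 1 ten, 9 ones (place-value notation)
7 thousands, 5 hundreds, 1 ten, 9 ones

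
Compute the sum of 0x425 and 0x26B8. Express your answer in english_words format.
Convert 0x425 (hexadecimal) → 4×256 + 2×16 + 5 = 1061 (decimal)
Convert 0x26B8 (hexadecimal) → 2×4096 + 6×256 + 11×16 + 8 = 9912 (decimal)
Compute 1061 + 9912 = 10973
Convert 10973 (decimal) → 10973 = 10×1000 + 9×100 + 73 → ten thousand nine hundred seventy-three (English words)
ten thousand nine hundred seventy-three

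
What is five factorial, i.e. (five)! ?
Convert five (English words) → 5 (decimal)
Compute 5! = 120
120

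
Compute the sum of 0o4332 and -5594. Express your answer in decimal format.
Convert 0o4332 (octal) → 4×512 + 3×64 + 3×8 + 2 = 2266 (decimal)
Compute 2266 + -5594 = -3328
-3328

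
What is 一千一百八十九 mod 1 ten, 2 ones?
Convert 一千一百八十九 (Chinese numeral) → 1×1000 + 1×100 + 8×10 + 9 = 1189 (decimal)
Convert 1 ten, 2 ones (place-value notation) → 1×10 + 2 = 12 (decimal)
Compute 1189 mod 12 = 1
1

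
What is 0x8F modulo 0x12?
Convert 0x8F (hexadecimal) → 8×16 + 15 = 143 (decimal)
Convert 0x12 (hexadecimal) → 1×16 + 2 = 18 (decimal)
Compute 143 mod 18 = 17
17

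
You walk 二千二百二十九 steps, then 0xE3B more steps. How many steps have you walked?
Convert 二千二百二十九 (Chinese numeral) → 2×1000 + 2×100 + 2×10 + 9 = 2229 (decimal)
Convert 0xE3B (hexadecimal) → 14×256 + 3×16 + 11 = 3643 (decimal)
Compute 2229 + 3643 = 5872
5872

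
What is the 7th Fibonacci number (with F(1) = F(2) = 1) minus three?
The 7th Fibonacci number (with F(1) = F(2) = 1): 1, 1, 2, 3, 5, 8, 13 → 13
Convert three (English words) → 3 (decimal)
Compute 13 - 3 = 10
10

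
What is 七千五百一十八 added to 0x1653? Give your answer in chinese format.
Convert 七千五百一十八 (Chinese numeral) → 7×1000 + 5×100 + 1×10 + 8 = 7518 (decimal)
Convert 0x1653 (hexadecimal) → 1×4096 + 6×256 + 5×16 + 3 = 5715 (decimal)
Compute 7518 + 5715 = 13233
Convert 13233 (decimal) → 13233 = 1×10000 + 3×1000 + 2×100 + 3×10 + 3 → 一万三千二百三十三 (Chinese numeral)
一万三千二百三十三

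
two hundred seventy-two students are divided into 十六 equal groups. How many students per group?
Convert two hundred seventy-two (English words) → 2×100 + 72 = 272 (decimal)
Convert 十六 (Chinese numeral) → 1×10 + 6 = 16 (decimal)
Compute 272 ÷ 16 = 17
17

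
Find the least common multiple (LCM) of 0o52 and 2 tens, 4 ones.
Convert 0o52 (octal) → 5×8 + 2 = 42 (decimal)
Convert 2 tens, 4 ones (place-value notation) → 2×10 + 4 = 24 (decimal)
Compute lcm(42, 24) = 168
168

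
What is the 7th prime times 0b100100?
Convert the 7th prime (prime index) → 17 (decimal)
Convert 0b100100 (binary) → 32 + 4 = 36 (decimal)
Compute 17 × 36 = 612
612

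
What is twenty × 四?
Convert twenty (English words) → 20 (decimal)
Convert 四 (Chinese numeral) → 4 (decimal)
Compute 20 × 4 = 80
80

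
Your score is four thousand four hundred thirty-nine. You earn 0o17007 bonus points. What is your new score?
Convert four thousand four hundred thirty-nine (English words) → 4×1000 + 4×100 + 39 = 4439 (decimal)
Convert 0o17007 (octal) → 1×4096 + 7×512 + 7 = 7687 (decimal)
Compute 4439 + 7687 = 12126
12126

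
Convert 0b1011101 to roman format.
Convert 0b1011101 (binary) → 64 + 16 + 8 + 4 + 1 = 93 (decimal)
Convert 93 (decimal) → 93 = 90 + 1 + 1 + 1 → XCIII (Roman numeral)
XCIII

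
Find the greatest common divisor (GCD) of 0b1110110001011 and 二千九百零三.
Convert 0b1110110001011 (binary) → 4096 + 2048 + 1024 + 256 + 128 + 8 + 2 + 1 = 7563 (decimal)
Convert 二千九百零三 (Chinese numeral) → 2×1000 + 9×100 + 3 = 2903 (decimal)
Compute gcd(7563, 2903) = 1
1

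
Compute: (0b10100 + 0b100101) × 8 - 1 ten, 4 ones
Convert 0b10100 (binary) → 16 + 4 = 20 (decimal)
Convert 0b100101 (binary) → 32 + 4 + 1 = 37 (decimal)
Convert 1 ten, 4 ones (place-value notation) → 1×10 + 4 = 14 (decimal)
Expression in decimal: (20 + 37) × 8 - 14
Parentheses first: 20 + 37 = 57
Multiply: 57 × 8 = 456
Subtract: 456 - 14 = 442
442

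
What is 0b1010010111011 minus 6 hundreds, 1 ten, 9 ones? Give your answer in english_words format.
Convert 0b1010010111011 (binary) → 4096 + 1024 + 128 + 32 + 16 + 8 + 2 + 1 = 5307 (decimal)
Convert 6 hundreds, 1 ten, 9 ones (place-value notation) → 6×100 + 1×10 + 9 = 619 (decimal)
Compute 5307 - 619 = 4688
Convert 4688 (decimal) → 4688 = 4×1000 + 6×100 + 88 → four thousand six hundred eighty-eight (English words)
four thousand six hundred eighty-eight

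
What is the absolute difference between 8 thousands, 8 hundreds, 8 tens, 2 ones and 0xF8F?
Convert 8 thousands, 8 hundreds, 8 tens, 2 ones (place-value notation) → 8×1000 + 8×100 + 8×10 + 2 = 8882 (decimal)
Convert 0xF8F (hexadecimal) → 15×256 + 8×16 + 15 = 3983 (decimal)
Compute |8882 - 3983| = 4899
4899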